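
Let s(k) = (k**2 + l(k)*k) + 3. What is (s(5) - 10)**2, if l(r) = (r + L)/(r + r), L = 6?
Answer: 2209/4 ≈ 552.25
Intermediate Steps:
l(r) = (6 + r)/(2*r) (l(r) = (r + 6)/(r + r) = (6 + r)/((2*r)) = (6 + r)*(1/(2*r)) = (6 + r)/(2*r))
s(k) = 6 + k**2 + k/2 (s(k) = (k**2 + ((6 + k)/(2*k))*k) + 3 = (k**2 + (3 + k/2)) + 3 = (3 + k**2 + k/2) + 3 = 6 + k**2 + k/2)
(s(5) - 10)**2 = ((6 + 5**2 + (1/2)*5) - 10)**2 = ((6 + 25 + 5/2) - 10)**2 = (67/2 - 10)**2 = (47/2)**2 = 2209/4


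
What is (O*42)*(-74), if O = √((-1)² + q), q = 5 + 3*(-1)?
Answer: -3108*√3 ≈ -5383.2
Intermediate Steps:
q = 2 (q = 5 - 3 = 2)
O = √3 (O = √((-1)² + 2) = √(1 + 2) = √3 ≈ 1.7320)
(O*42)*(-74) = (√3*42)*(-74) = (42*√3)*(-74) = -3108*√3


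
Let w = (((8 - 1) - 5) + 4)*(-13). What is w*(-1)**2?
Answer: -78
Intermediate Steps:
w = -78 (w = ((7 - 5) + 4)*(-13) = (2 + 4)*(-13) = 6*(-13) = -78)
w*(-1)**2 = -78*(-1)**2 = -78*1 = -78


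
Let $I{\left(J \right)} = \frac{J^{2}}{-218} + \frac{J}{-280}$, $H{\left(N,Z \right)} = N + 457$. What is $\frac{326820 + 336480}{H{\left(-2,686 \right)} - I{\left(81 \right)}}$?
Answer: $\frac{20243916000}{14813969} \approx 1366.5$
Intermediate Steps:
$H{\left(N,Z \right)} = 457 + N$
$I{\left(J \right)} = - \frac{J^{2}}{218} - \frac{J}{280}$ ($I{\left(J \right)} = J^{2} \left(- \frac{1}{218}\right) + J \left(- \frac{1}{280}\right) = - \frac{J^{2}}{218} - \frac{J}{280}$)
$\frac{326820 + 336480}{H{\left(-2,686 \right)} - I{\left(81 \right)}} = \frac{326820 + 336480}{\left(457 - 2\right) - \left(- \frac{1}{30520}\right) 81 \left(109 + 140 \cdot 81\right)} = \frac{663300}{455 - \left(- \frac{1}{30520}\right) 81 \left(109 + 11340\right)} = \frac{663300}{455 - \left(- \frac{1}{30520}\right) 81 \cdot 11449} = \frac{663300}{455 - - \frac{927369}{30520}} = \frac{663300}{455 + \frac{927369}{30520}} = \frac{663300}{\frac{14813969}{30520}} = 663300 \cdot \frac{30520}{14813969} = \frac{20243916000}{14813969}$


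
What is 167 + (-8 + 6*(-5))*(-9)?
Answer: 509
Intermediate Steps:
167 + (-8 + 6*(-5))*(-9) = 167 + (-8 - 30)*(-9) = 167 - 38*(-9) = 167 + 342 = 509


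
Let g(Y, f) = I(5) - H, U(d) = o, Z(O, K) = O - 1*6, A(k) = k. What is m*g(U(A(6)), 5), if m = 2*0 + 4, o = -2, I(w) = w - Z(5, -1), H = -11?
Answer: 68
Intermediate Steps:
Z(O, K) = -6 + O (Z(O, K) = O - 6 = -6 + O)
I(w) = 1 + w (I(w) = w - (-6 + 5) = w - 1*(-1) = w + 1 = 1 + w)
U(d) = -2
m = 4 (m = 0 + 4 = 4)
g(Y, f) = 17 (g(Y, f) = (1 + 5) - 1*(-11) = 6 + 11 = 17)
m*g(U(A(6)), 5) = 4*17 = 68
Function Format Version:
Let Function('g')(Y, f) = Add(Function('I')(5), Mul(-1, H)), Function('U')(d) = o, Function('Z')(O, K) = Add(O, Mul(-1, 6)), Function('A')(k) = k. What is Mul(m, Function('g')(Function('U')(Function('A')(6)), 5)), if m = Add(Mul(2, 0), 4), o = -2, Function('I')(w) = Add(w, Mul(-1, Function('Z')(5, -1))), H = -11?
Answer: 68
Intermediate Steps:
Function('Z')(O, K) = Add(-6, O) (Function('Z')(O, K) = Add(O, -6) = Add(-6, O))
Function('I')(w) = Add(1, w) (Function('I')(w) = Add(w, Mul(-1, Add(-6, 5))) = Add(w, Mul(-1, -1)) = Add(w, 1) = Add(1, w))
Function('U')(d) = -2
m = 4 (m = Add(0, 4) = 4)
Function('g')(Y, f) = 17 (Function('g')(Y, f) = Add(Add(1, 5), Mul(-1, -11)) = Add(6, 11) = 17)
Mul(m, Function('g')(Function('U')(Function('A')(6)), 5)) = Mul(4, 17) = 68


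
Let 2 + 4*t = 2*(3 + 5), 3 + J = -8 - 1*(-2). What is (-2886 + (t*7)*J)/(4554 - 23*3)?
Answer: -2071/2990 ≈ -0.69264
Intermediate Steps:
J = -9 (J = -3 + (-8 - 1*(-2)) = -3 + (-8 + 2) = -3 - 6 = -9)
t = 7/2 (t = -½ + (2*(3 + 5))/4 = -½ + (2*8)/4 = -½ + (¼)*16 = -½ + 4 = 7/2 ≈ 3.5000)
(-2886 + (t*7)*J)/(4554 - 23*3) = (-2886 + ((7/2)*7)*(-9))/(4554 - 23*3) = (-2886 + (49/2)*(-9))/(4554 - 69) = (-2886 - 441/2)/4485 = -6213/2*1/4485 = -2071/2990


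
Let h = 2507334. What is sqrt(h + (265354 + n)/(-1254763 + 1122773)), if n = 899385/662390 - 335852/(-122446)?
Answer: sqrt(28734962772668095515528205534867839)/107053137140206 ≈ 1583.5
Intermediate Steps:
n = 33259110199/8110700594 (n = 899385*(1/662390) - 335852*(-1/122446) = 179877/132478 + 167926/61223 = 33259110199/8110700594 ≈ 4.1006)
sqrt(h + (265354 + n)/(-1254763 + 1122773)) = sqrt(2507334 + (265354 + 33259110199/8110700594)/(-1254763 + 1122773)) = sqrt(2507334 + (2152240104530475/8110700594)/(-131990)) = sqrt(2507334 + (2152240104530475/8110700594)*(-1/131990)) = sqrt(2507334 - 430448020906095/214106274280412) = sqrt(536835510668581635513/214106274280412) = sqrt(28734962772668095515528205534867839)/107053137140206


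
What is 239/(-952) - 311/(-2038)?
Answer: -95505/970088 ≈ -0.098450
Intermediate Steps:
239/(-952) - 311/(-2038) = 239*(-1/952) - 311*(-1/2038) = -239/952 + 311/2038 = -95505/970088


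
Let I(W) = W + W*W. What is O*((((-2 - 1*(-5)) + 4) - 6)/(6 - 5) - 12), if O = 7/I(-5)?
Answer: -77/20 ≈ -3.8500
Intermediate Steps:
I(W) = W + W²
O = 7/20 (O = 7/((-5*(1 - 5))) = 7/((-5*(-4))) = 7/20 ≈ 0.35000)
O*((((-2 - 1*(-5)) + 4) - 6)/(6 - 5) - 12) = 7*((((-2 - 1*(-5)) + 4) - 6)/(6 - 5) - 12)/20 = 7*((((-2 + 5) + 4) - 6)/1 - 12)/20 = 7*(((3 + 4) - 6)*1 - 12)/20 = 7*((7 - 6)*1 - 12)/20 = 7*(1*1 - 12)/20 = 7*(1 - 12)/20 = (7/20)*(-11) = -77/20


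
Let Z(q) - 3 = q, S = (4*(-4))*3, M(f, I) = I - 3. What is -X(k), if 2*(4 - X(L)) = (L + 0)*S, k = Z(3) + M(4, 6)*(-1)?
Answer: -76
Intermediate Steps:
M(f, I) = -3 + I
S = -48 (S = -16*3 = -48)
Z(q) = 3 + q
k = 3 (k = (3 + 3) + (-3 + 6)*(-1) = 6 + 3*(-1) = 6 - 3 = 3)
X(L) = 4 + 24*L (X(L) = 4 - (L + 0)*(-48)/2 = 4 - L*(-48)/2 = 4 - (-24)*L = 4 + 24*L)
-X(k) = -(4 + 24*3) = -(4 + 72) = -1*76 = -76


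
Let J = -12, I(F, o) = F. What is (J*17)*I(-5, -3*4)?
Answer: 1020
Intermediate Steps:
(J*17)*I(-5, -3*4) = -12*17*(-5) = -204*(-5) = 1020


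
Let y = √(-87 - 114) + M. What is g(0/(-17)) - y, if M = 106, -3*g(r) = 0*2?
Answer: -106 - I*√201 ≈ -106.0 - 14.177*I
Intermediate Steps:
g(r) = 0 (g(r) = -0*2 = -⅓*0 = 0)
y = 106 + I*√201 (y = √(-87 - 114) + 106 = √(-201) + 106 = I*√201 + 106 = 106 + I*√201 ≈ 106.0 + 14.177*I)
g(0/(-17)) - y = 0 - (106 + I*√201) = 0 + (-106 - I*√201) = -106 - I*√201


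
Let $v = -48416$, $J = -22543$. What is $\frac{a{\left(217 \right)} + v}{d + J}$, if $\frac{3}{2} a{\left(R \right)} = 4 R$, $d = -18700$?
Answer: $\frac{143512}{123729} \approx 1.1599$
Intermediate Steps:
$a{\left(R \right)} = \frac{8 R}{3}$ ($a{\left(R \right)} = \frac{2 \cdot 4 R}{3} = \frac{8 R}{3}$)
$\frac{a{\left(217 \right)} + v}{d + J} = \frac{\frac{8}{3} \cdot 217 - 48416}{-18700 - 22543} = \frac{\frac{1736}{3} - 48416}{-41243} = \left(- \frac{143512}{3}\right) \left(- \frac{1}{41243}\right) = \frac{143512}{123729}$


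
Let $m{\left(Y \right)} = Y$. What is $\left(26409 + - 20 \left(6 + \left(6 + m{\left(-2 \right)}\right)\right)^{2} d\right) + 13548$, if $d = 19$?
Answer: $1957$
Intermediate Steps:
$\left(26409 + - 20 \left(6 + \left(6 + m{\left(-2 \right)}\right)\right)^{2} d\right) + 13548 = \left(26409 + - 20 \left(6 + \left(6 - 2\right)\right)^{2} \cdot 19\right) + 13548 = \left(26409 + - 20 \left(6 + 4\right)^{2} \cdot 19\right) + 13548 = \left(26409 + - 20 \cdot 10^{2} \cdot 19\right) + 13548 = \left(26409 + \left(-20\right) 100 \cdot 19\right) + 13548 = \left(26409 - 38000\right) + 13548 = -11591 + 13548 = 1957$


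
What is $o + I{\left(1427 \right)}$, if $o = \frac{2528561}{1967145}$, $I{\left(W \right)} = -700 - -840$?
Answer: $\frac{277928861}{1967145} \approx 141.29$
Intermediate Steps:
$I{\left(W \right)} = 140$ ($I{\left(W \right)} = -700 + 840 = 140$)
$o = \frac{2528561}{1967145}$ ($o = 2528561 \cdot \frac{1}{1967145} = \frac{2528561}{1967145} \approx 1.2854$)
$o + I{\left(1427 \right)} = \frac{2528561}{1967145} + 140 = \frac{277928861}{1967145}$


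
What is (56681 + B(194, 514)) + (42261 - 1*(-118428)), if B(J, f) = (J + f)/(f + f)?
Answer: 55864267/257 ≈ 2.1737e+5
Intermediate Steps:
B(J, f) = (J + f)/(2*f) (B(J, f) = (J + f)/((2*f)) = (J + f)*(1/(2*f)) = (J + f)/(2*f))
(56681 + B(194, 514)) + (42261 - 1*(-118428)) = (56681 + (1/2)*(194 + 514)/514) + (42261 - 1*(-118428)) = (56681 + (1/2)*(1/514)*708) + (42261 + 118428) = (56681 + 177/257) + 160689 = 14567194/257 + 160689 = 55864267/257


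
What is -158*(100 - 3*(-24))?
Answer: -27176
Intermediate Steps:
-158*(100 - 3*(-24)) = -158*(100 + 72) = -158*172 = -27176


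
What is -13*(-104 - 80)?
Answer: 2392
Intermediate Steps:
-13*(-104 - 80) = -13*(-184) = 2392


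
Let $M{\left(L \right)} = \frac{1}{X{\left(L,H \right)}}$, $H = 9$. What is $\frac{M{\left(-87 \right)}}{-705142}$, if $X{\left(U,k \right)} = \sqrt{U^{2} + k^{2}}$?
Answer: $- \frac{\sqrt{34}}{359622420} \approx -1.6214 \cdot 10^{-8}$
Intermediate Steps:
$M{\left(L \right)} = \frac{1}{\sqrt{81 + L^{2}}}$ ($M{\left(L \right)} = \frac{1}{\sqrt{L^{2} + 9^{2}}} = \frac{1}{\sqrt{L^{2} + 81}} = \frac{1}{\sqrt{81 + L^{2}}}$)
$\frac{M{\left(-87 \right)}}{-705142} = \frac{1}{\sqrt{81 + \left(-87\right)^{2}} \left(-705142\right)} = \frac{1}{\sqrt{81 + 7569}} \left(- \frac{1}{705142}\right) = \frac{1}{\sqrt{7650}} \left(- \frac{1}{705142}\right) = \frac{\sqrt{34}}{510} \left(- \frac{1}{705142}\right) = - \frac{\sqrt{34}}{359622420}$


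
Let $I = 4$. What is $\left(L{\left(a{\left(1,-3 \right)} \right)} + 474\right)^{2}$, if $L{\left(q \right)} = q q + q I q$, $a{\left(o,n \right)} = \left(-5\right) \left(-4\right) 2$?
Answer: $71808676$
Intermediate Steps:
$a{\left(o,n \right)} = 40$ ($a{\left(o,n \right)} = 20 \cdot 2 = 40$)
$L{\left(q \right)} = 5 q^{2}$ ($L{\left(q \right)} = q q + q 4 q = q^{2} + 4 q q = q^{2} + 4 q^{2} = 5 q^{2}$)
$\left(L{\left(a{\left(1,-3 \right)} \right)} + 474\right)^{2} = \left(5 \cdot 40^{2} + 474\right)^{2} = \left(5 \cdot 1600 + 474\right)^{2} = \left(8000 + 474\right)^{2} = 8474^{2} = 71808676$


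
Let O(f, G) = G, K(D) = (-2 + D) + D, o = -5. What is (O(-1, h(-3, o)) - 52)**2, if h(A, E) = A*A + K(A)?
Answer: 2601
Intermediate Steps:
K(D) = -2 + 2*D
h(A, E) = -2 + A**2 + 2*A (h(A, E) = A*A + (-2 + 2*A) = A**2 + (-2 + 2*A) = -2 + A**2 + 2*A)
(O(-1, h(-3, o)) - 52)**2 = ((-2 + (-3)**2 + 2*(-3)) - 52)**2 = ((-2 + 9 - 6) - 52)**2 = (1 - 52)**2 = (-51)**2 = 2601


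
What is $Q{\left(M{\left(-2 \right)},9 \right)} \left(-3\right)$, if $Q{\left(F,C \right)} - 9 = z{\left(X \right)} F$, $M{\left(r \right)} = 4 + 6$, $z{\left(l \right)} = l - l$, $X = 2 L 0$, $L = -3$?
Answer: $-27$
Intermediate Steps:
$X = 0$ ($X = 2 \left(-3\right) 0 = \left(-6\right) 0 = 0$)
$z{\left(l \right)} = 0$
$M{\left(r \right)} = 10$
$Q{\left(F,C \right)} = 9$ ($Q{\left(F,C \right)} = 9 + 0 F = 9 + 0 = 9$)
$Q{\left(M{\left(-2 \right)},9 \right)} \left(-3\right) = 9 \left(-3\right) = -27$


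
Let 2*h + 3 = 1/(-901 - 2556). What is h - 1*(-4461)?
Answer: 15416491/3457 ≈ 4459.5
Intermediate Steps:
h = -5186/3457 (h = -3/2 + 1/(2*(-901 - 2556)) = -3/2 + (½)/(-3457) = -3/2 + (½)*(-1/3457) = -3/2 - 1/6914 = -5186/3457 ≈ -1.5001)
h - 1*(-4461) = -5186/3457 - 1*(-4461) = -5186/3457 + 4461 = 15416491/3457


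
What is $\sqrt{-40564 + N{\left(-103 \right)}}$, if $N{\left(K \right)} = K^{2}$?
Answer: $i \sqrt{29955} \approx 173.08 i$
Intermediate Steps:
$\sqrt{-40564 + N{\left(-103 \right)}} = \sqrt{-40564 + \left(-103\right)^{2}} = \sqrt{-40564 + 10609} = \sqrt{-29955} = i \sqrt{29955}$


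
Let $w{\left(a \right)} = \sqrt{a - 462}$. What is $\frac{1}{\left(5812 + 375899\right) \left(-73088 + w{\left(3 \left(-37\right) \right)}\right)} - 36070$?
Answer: $- \frac{73548364570425292178}{2039045316618387} - \frac{i \sqrt{573}}{2039045316618387} \approx -36070.0 - 1.174 \cdot 10^{-14} i$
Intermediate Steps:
$w{\left(a \right)} = \sqrt{-462 + a}$
$\frac{1}{\left(5812 + 375899\right) \left(-73088 + w{\left(3 \left(-37\right) \right)}\right)} - 36070 = \frac{1}{\left(5812 + 375899\right) \left(-73088 + \sqrt{-462 + 3 \left(-37\right)}\right)} - 36070 = \frac{1}{381711 \left(-73088 + \sqrt{-462 - 111}\right)} - 36070 = \frac{1}{381711 \left(-73088 + \sqrt{-573}\right)} - 36070 = \frac{1}{381711 \left(-73088 + i \sqrt{573}\right)} - 36070 = -36070 + \frac{1}{381711 \left(-73088 + i \sqrt{573}\right)}$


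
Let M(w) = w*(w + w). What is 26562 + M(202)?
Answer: 108170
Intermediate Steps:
M(w) = 2*w² (M(w) = w*(2*w) = 2*w²)
26562 + M(202) = 26562 + 2*202² = 26562 + 2*40804 = 26562 + 81608 = 108170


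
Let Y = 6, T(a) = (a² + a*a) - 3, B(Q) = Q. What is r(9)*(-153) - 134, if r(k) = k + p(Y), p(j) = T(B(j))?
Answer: -12068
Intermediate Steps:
T(a) = -3 + 2*a² (T(a) = (a² + a²) - 3 = 2*a² - 3 = -3 + 2*a²)
p(j) = -3 + 2*j²
r(k) = 69 + k (r(k) = k + (-3 + 2*6²) = k + (-3 + 2*36) = k + (-3 + 72) = k + 69 = 69 + k)
r(9)*(-153) - 134 = (69 + 9)*(-153) - 134 = 78*(-153) - 134 = -11934 - 134 = -12068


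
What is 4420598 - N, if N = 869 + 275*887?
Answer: 4175804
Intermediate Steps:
N = 244794 (N = 869 + 243925 = 244794)
4420598 - N = 4420598 - 1*244794 = 4420598 - 244794 = 4175804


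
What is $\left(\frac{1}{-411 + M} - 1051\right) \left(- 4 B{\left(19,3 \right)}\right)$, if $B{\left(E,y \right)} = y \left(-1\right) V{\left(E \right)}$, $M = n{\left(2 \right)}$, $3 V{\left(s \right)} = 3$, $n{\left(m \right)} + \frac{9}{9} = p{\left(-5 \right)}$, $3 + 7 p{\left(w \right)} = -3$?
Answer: $- \frac{18224382}{1445} \approx -12612.0$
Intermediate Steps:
$p{\left(w \right)} = - \frac{6}{7}$ ($p{\left(w \right)} = - \frac{3}{7} + \frac{1}{7} \left(-3\right) = - \frac{3}{7} - \frac{3}{7} = - \frac{6}{7}$)
$n{\left(m \right)} = - \frac{13}{7}$ ($n{\left(m \right)} = -1 - \frac{6}{7} = - \frac{13}{7}$)
$V{\left(s \right)} = 1$ ($V{\left(s \right)} = \frac{1}{3} \cdot 3 = 1$)
$M = - \frac{13}{7} \approx -1.8571$
$B{\left(E,y \right)} = - y$ ($B{\left(E,y \right)} = y \left(-1\right) 1 = - y 1 = - y$)
$\left(\frac{1}{-411 + M} - 1051\right) \left(- 4 B{\left(19,3 \right)}\right) = \left(\frac{1}{-411 - \frac{13}{7}} - 1051\right) \left(- 4 \left(\left(-1\right) 3\right)\right) = \left(\frac{1}{- \frac{2890}{7}} - 1051\right) \left(\left(-4\right) \left(-3\right)\right) = \left(- \frac{7}{2890} - 1051\right) 12 = \left(- \frac{3037397}{2890}\right) 12 = - \frac{18224382}{1445}$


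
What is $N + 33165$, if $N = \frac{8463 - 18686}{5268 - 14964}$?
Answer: $\frac{321578063}{9696} \approx 33166.0$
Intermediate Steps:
$N = \frac{10223}{9696}$ ($N = - \frac{10223}{-9696} = \left(-10223\right) \left(- \frac{1}{9696}\right) = \frac{10223}{9696} \approx 1.0544$)
$N + 33165 = \frac{10223}{9696} + 33165 = \frac{321578063}{9696}$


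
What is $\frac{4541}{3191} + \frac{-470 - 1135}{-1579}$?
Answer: $\frac{12291794}{5038589} \approx 2.4395$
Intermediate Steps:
$\frac{4541}{3191} + \frac{-470 - 1135}{-1579} = 4541 \cdot \frac{1}{3191} - - \frac{1605}{1579} = \frac{4541}{3191} + \frac{1605}{1579} = \frac{12291794}{5038589}$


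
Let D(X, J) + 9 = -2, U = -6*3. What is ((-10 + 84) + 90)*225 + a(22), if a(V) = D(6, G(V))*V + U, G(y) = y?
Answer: 36640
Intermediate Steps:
U = -18
D(X, J) = -11 (D(X, J) = -9 - 2 = -11)
a(V) = -18 - 11*V (a(V) = -11*V - 18 = -18 - 11*V)
((-10 + 84) + 90)*225 + a(22) = ((-10 + 84) + 90)*225 + (-18 - 11*22) = (74 + 90)*225 + (-18 - 242) = 164*225 - 260 = 36900 - 260 = 36640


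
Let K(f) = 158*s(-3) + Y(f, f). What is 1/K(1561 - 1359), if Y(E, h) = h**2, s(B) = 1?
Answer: 1/40962 ≈ 2.4413e-5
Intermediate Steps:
K(f) = 158 + f**2 (K(f) = 158*1 + f**2 = 158 + f**2)
1/K(1561 - 1359) = 1/(158 + (1561 - 1359)**2) = 1/(158 + 202**2) = 1/(158 + 40804) = 1/40962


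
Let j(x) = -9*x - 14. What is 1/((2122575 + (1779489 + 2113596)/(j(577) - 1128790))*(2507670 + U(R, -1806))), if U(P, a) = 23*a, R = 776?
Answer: 377999/1978651514264904360 ≈ 1.9104e-13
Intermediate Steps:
j(x) = -14 - 9*x
1/((2122575 + (1779489 + 2113596)/(j(577) - 1128790))*(2507670 + U(R, -1806))) = 1/((2122575 + (1779489 + 2113596)/((-14 - 9*577) - 1128790))*(2507670 + 23*(-1806))) = 1/((2122575 + 3893085/((-14 - 5193) - 1128790))*(2507670 - 41538)) = 1/((2122575 + 3893085/(-5207 - 1128790))*2466132) = 1/((2122575 + 3893085/(-1133997))*2466132) = 1/((2122575 + 3893085*(-1/1133997))*2466132) = 1/((2122575 - 1297695/377999)*2466132) = 1/((802329929730/377999)*2466132) = 1/(1978651514264904360/377999) = 377999/1978651514264904360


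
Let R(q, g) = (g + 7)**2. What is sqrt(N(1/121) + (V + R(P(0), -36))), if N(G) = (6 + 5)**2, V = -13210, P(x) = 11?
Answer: 2*I*sqrt(3062) ≈ 110.67*I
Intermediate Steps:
R(q, g) = (7 + g)**2
N(G) = 121 (N(G) = 11**2 = 121)
sqrt(N(1/121) + (V + R(P(0), -36))) = sqrt(121 + (-13210 + (7 - 36)**2)) = sqrt(121 + (-13210 + (-29)**2)) = sqrt(121 + (-13210 + 841)) = sqrt(121 - 12369) = sqrt(-12248) = 2*I*sqrt(3062)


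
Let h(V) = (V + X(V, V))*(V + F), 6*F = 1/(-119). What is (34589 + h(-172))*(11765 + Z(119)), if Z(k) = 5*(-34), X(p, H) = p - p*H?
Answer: 7150490205885/119 ≈ 6.0088e+10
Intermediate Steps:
X(p, H) = p - H*p
F = -1/714 (F = (⅙)/(-119) = (⅙)*(-1/119) = -1/714 ≈ -0.0014006)
h(V) = (-1/714 + V)*(V + V*(1 - V)) (h(V) = (V + V*(1 - V))*(V - 1/714) = (V + V*(1 - V))*(-1/714 + V) = (-1/714 + V)*(V + V*(1 - V)))
Z(k) = -170
(34589 + h(-172))*(11765 + Z(119)) = (34589 + (1/714)*(-172)*(-2 - 714*(-172)² + 1429*(-172)))*(11765 - 170) = (34589 + (1/714)*(-172)*(-2 - 714*29584 - 245788))*11595 = (34589 + (1/714)*(-172)*(-2 - 21122976 - 245788))*11595 = (34589 + (1/714)*(-172)*(-21368766))*11595 = (34589 + 612571292/119)*11595 = (616687383/119)*11595 = 7150490205885/119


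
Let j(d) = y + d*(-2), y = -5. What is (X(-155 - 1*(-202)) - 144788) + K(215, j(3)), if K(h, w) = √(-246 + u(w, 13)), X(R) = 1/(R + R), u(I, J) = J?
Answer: -13610071/94 + I*√233 ≈ -1.4479e+5 + 15.264*I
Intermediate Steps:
X(R) = 1/(2*R)
j(d) = -5 - 2*d (j(d) = -5 + d*(-2) = -5 - 2*d)
K(h, w) = I*√233 (K(h, w) = √(-246 + 13) = √(-233) = I*√233)
(X(-155 - 1*(-202)) - 144788) + K(215, j(3)) = (1/(2*(-155 - 1*(-202))) - 144788) + I*√233 = (1/(2*(-155 + 202)) - 144788) + I*√233 = ((½)/47 - 144788) + I*√233 = ((½)*(1/47) - 144788) + I*√233 = (1/94 - 144788) + I*√233 = -13610071/94 + I*√233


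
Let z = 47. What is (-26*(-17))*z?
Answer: 20774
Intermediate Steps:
(-26*(-17))*z = -26*(-17)*47 = 442*47 = 20774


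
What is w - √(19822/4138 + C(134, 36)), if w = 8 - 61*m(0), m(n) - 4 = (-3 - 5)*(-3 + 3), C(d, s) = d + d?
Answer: -236 - √1167749807/2069 ≈ -252.52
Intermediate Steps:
C(d, s) = 2*d
m(n) = 4 (m(n) = 4 + (-3 - 5)*(-3 + 3) = 4 - 8*0 = 4 + 0 = 4)
w = -236 (w = 8 - 61*4 = 8 - 244 = -236)
w - √(19822/4138 + C(134, 36)) = -236 - √(19822/4138 + 2*134) = -236 - √(19822*(1/4138) + 268) = -236 - √(9911/2069 + 268) = -236 - √(564403/2069) = -236 - √1167749807/2069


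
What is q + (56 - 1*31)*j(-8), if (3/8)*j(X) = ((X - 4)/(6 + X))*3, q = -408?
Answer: 792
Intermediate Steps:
j(X) = 8*(-4 + X)/(6 + X) (j(X) = 8*(((X - 4)/(6 + X))*3)/3 = 8*(((-4 + X)/(6 + X))*3)/3 = 8*(3*(-4 + X)/(6 + X))/3 = 8*(-4 + X)/(6 + X))
q + (56 - 1*31)*j(-8) = -408 + (56 - 1*31)*(8*(-4 - 8)/(6 - 8)) = -408 + (56 - 31)*(8*(-12)/(-2)) = -408 + 25*(8*(-½)*(-12)) = -408 + 25*48 = -408 + 1200 = 792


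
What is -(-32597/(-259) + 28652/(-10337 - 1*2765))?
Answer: -5671149/45857 ≈ -123.67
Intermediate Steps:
-(-32597/(-259) + 28652/(-10337 - 1*2765)) = -(-32597*(-1/259) + 28652/(-10337 - 2765)) = -(881/7 + 28652/(-13102)) = -(881/7 + 28652*(-1/13102)) = -(881/7 - 14326/6551) = -1*5671149/45857 = -5671149/45857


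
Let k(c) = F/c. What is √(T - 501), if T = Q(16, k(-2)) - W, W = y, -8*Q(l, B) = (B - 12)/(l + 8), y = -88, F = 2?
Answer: I*√237849/24 ≈ 20.321*I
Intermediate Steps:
k(c) = 2/c
Q(l, B) = -(-12 + B)/(8*(8 + l)) (Q(l, B) = -(B - 12)/(8*(l + 8)) = -(-12 + B)/(8*(8 + l)))
W = -88
T = 16909/192 (T = (12 - 2/(-2))/(8*(8 + 16)) - 1*(-88) = (⅛)*(12 - 2*(-1)/2)/24 + 88 = (⅛)*(1/24)*(12 - 1*(-1)) + 88 = (⅛)*(1/24)*(12 + 1) + 88 = (⅛)*(1/24)*13 + 88 = 13/192 + 88 = 16909/192 ≈ 88.068)
√(T - 501) = √(16909/192 - 501) = √(-79283/192) = I*√237849/24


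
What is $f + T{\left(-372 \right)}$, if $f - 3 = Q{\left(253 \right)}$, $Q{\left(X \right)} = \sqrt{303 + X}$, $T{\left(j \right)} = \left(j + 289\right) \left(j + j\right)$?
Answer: $61755 + 2 \sqrt{139} \approx 61779.0$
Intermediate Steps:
$T{\left(j \right)} = 2 j \left(289 + j\right)$ ($T{\left(j \right)} = \left(289 + j\right) 2 j = 2 j \left(289 + j\right)$)
$f = 3 + 2 \sqrt{139}$ ($f = 3 + \sqrt{303 + 253} = 3 + \sqrt{556} = 3 + 2 \sqrt{139} \approx 26.58$)
$f + T{\left(-372 \right)} = \left(3 + 2 \sqrt{139}\right) + 2 \left(-372\right) \left(289 - 372\right) = \left(3 + 2 \sqrt{139}\right) + 2 \left(-372\right) \left(-83\right) = \left(3 + 2 \sqrt{139}\right) + 61752 = 61755 + 2 \sqrt{139}$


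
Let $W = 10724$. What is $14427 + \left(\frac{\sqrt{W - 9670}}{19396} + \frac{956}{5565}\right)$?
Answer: $\frac{80287211}{5565} + \frac{\sqrt{1054}}{19396} \approx 14427.0$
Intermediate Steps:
$14427 + \left(\frac{\sqrt{W - 9670}}{19396} + \frac{956}{5565}\right) = 14427 + \left(\frac{\sqrt{10724 - 9670}}{19396} + \frac{956}{5565}\right) = 14427 + \left(\sqrt{1054} \cdot \frac{1}{19396} + 956 \cdot \frac{1}{5565}\right) = 14427 + \left(\frac{\sqrt{1054}}{19396} + \frac{956}{5565}\right) = 14427 + \left(\frac{956}{5565} + \frac{\sqrt{1054}}{19396}\right) = \frac{80287211}{5565} + \frac{\sqrt{1054}}{19396}$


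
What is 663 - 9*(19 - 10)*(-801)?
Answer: 65544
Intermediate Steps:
663 - 9*(19 - 10)*(-801) = 663 - 9*9*(-801) = 663 - 81*(-801) = 663 + 64881 = 65544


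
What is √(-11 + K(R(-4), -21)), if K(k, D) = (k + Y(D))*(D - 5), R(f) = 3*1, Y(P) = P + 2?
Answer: 9*√5 ≈ 20.125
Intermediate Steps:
Y(P) = 2 + P
R(f) = 3
K(k, D) = (-5 + D)*(2 + D + k) (K(k, D) = (k + (2 + D))*(D - 5) = (2 + D + k)*(-5 + D) = (-5 + D)*(2 + D + k))
√(-11 + K(R(-4), -21)) = √(-11 + (-10 + (-21)² - 5*3 - 3*(-21) - 21*3)) = √(-11 + (-10 + 441 - 15 + 63 - 63)) = √(-11 + 416) = √405 = 9*√5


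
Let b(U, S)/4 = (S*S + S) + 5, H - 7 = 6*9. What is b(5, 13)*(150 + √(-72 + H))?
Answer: 112200 + 748*I*√11 ≈ 1.122e+5 + 2480.8*I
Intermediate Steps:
H = 61 (H = 7 + 6*9 = 7 + 54 = 61)
b(U, S) = 20 + 4*S + 4*S² (b(U, S) = 4*((S*S + S) + 5) = 4*((S² + S) + 5) = 4*((S + S²) + 5) = 4*(5 + S + S²) = 20 + 4*S + 4*S²)
b(5, 13)*(150 + √(-72 + H)) = (20 + 4*13 + 4*13²)*(150 + √(-72 + 61)) = (20 + 52 + 4*169)*(150 + √(-11)) = (20 + 52 + 676)*(150 + I*√11) = 748*(150 + I*√11) = 112200 + 748*I*√11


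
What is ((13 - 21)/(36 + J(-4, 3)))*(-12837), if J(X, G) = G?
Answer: 34232/13 ≈ 2633.2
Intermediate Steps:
((13 - 21)/(36 + J(-4, 3)))*(-12837) = ((13 - 21)/(36 + 3))*(-12837) = -8/39*(-12837) = 34232/13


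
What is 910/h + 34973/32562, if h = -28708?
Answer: 121796683/116848737 ≈ 1.0423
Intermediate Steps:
910/h + 34973/32562 = 910/(-28708) + 34973/32562 = 910*(-1/28708) + 34973*(1/32562) = -455/14354 + 34973/32562 = 121796683/116848737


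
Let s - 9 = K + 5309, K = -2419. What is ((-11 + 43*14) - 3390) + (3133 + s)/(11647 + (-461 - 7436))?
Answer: -5245109/1875 ≈ -2797.4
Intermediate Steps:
s = 2899 (s = 9 + (-2419 + 5309) = 9 + 2890 = 2899)
((-11 + 43*14) - 3390) + (3133 + s)/(11647 + (-461 - 7436)) = ((-11 + 43*14) - 3390) + (3133 + 2899)/(11647 + (-461 - 7436)) = ((-11 + 602) - 3390) + 6032/(11647 - 7897) = (591 - 3390) + 6032/3750 = -2799 + 6032*(1/3750) = -2799 + 3016/1875 = -5245109/1875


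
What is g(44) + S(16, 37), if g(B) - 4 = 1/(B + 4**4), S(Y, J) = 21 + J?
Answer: 18601/300 ≈ 62.003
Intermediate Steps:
g(B) = 4 + 1/(256 + B) (g(B) = 4 + 1/(B + 4**4) = 4 + 1/(B + 256) = 4 + 1/(256 + B))
g(44) + S(16, 37) = (1025 + 4*44)/(256 + 44) + (21 + 37) = (1025 + 176)/300 + 58 = (1/300)*1201 + 58 = 1201/300 + 58 = 18601/300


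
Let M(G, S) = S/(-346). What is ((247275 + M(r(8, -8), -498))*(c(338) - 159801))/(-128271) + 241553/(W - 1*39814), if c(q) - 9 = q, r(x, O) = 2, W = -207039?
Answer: 51025509152025533/165996546703 ≈ 3.0739e+5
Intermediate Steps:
c(q) = 9 + q
M(G, S) = -S/346 (M(G, S) = S*(-1/346) = -S/346)
((247275 + M(r(8, -8), -498))*(c(338) - 159801))/(-128271) + 241553/(W - 1*39814) = ((247275 - 1/346*(-498))*((9 + 338) - 159801))/(-128271) + 241553/(-207039 - 1*39814) = ((247275 + 249/173)*(347 - 159801))*(-1/128271) + 241553/(-207039 - 39814) = ((42778824/173)*(-159454))*(-1/128271) + 241553/(-246853) = -6821254602096/173*(-1/128271) + 241553*(-1/246853) = 206704684912/672451 - 241553/246853 = 51025509152025533/165996546703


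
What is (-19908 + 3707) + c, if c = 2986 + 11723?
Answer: -1492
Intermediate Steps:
c = 14709
(-19908 + 3707) + c = (-19908 + 3707) + 14709 = -16201 + 14709 = -1492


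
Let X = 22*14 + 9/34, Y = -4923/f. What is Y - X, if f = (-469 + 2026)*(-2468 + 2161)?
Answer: -556637793/1805774 ≈ -308.25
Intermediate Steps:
f = -477999 (f = 1557*(-307) = -477999)
Y = 547/53111 (Y = -4923/(-477999) = -4923*(-1/477999) = 547/53111 ≈ 0.010299)
X = 10481/34 (X = 308 + 9*(1/34) = 308 + 9/34 = 10481/34 ≈ 308.26)
Y - X = 547/53111 - 1*10481/34 = 547/53111 - 10481/34 = -556637793/1805774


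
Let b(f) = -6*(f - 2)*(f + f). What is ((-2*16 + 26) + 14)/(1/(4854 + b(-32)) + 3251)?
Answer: 65616/26664701 ≈ 0.0024608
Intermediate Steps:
b(f) = -12*f*(-2 + f) (b(f) = -6*(-2 + f)*2*f = -12*f*(-2 + f))
((-2*16 + 26) + 14)/(1/(4854 + b(-32)) + 3251) = ((-2*16 + 26) + 14)/(1/(4854 + 12*(-32)*(2 - 1*(-32))) + 3251) = ((-32 + 26) + 14)/(1/(4854 + 12*(-32)*(2 + 32)) + 3251) = (-6 + 14)/(1/(4854 + 12*(-32)*34) + 3251) = 8/(1/(4854 - 13056) + 3251) = 8/(1/(-8202) + 3251) = 8/(-1/8202 + 3251) = 8/(26664701/8202) = 8*(8202/26664701) = 65616/26664701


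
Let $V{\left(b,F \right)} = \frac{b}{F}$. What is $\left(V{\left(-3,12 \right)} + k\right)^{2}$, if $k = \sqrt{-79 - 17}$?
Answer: $\frac{\left(-1 + 16 i \sqrt{6}\right)^{2}}{16} \approx -95.938 - 4.899 i$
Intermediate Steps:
$k = 4 i \sqrt{6}$ ($k = \sqrt{-96} = 4 i \sqrt{6} \approx 9.798 i$)
$\left(V{\left(-3,12 \right)} + k\right)^{2} = \left(- \frac{3}{12} + 4 i \sqrt{6}\right)^{2} = \left(\left(-3\right) \frac{1}{12} + 4 i \sqrt{6}\right)^{2} = \left(- \frac{1}{4} + 4 i \sqrt{6}\right)^{2}$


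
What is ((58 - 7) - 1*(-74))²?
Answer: 15625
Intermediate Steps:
((58 - 7) - 1*(-74))² = (51 + 74)² = 125² = 15625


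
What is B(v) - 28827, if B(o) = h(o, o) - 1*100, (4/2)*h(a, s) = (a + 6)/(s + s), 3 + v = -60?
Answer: -2429849/84 ≈ -28927.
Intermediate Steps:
v = -63 (v = -3 - 60 = -63)
h(a, s) = (6 + a)/(4*s) (h(a, s) = ((a + 6)/(s + s))/2 = ((6 + a)/((2*s)))/2 = ((6 + a)*(1/(2*s)))/2 = ((6 + a)/(2*s))/2 = (6 + a)/(4*s))
B(o) = -100 + (6 + o)/(4*o) (B(o) = (6 + o)/(4*o) - 1*100 = (6 + o)/(4*o) - 100 = -100 + (6 + o)/(4*o))
B(v) - 28827 = (¾)*(2 - 133*(-63))/(-63) - 28827 = (¾)*(-1/63)*(2 + 8379) - 28827 = (¾)*(-1/63)*8381 - 28827 = -8381/84 - 28827 = -2429849/84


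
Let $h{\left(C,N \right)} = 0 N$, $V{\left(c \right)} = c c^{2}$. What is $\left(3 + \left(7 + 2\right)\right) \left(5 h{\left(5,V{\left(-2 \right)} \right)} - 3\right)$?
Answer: $-36$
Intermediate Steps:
$V{\left(c \right)} = c^{3}$
$h{\left(C,N \right)} = 0$
$\left(3 + \left(7 + 2\right)\right) \left(5 h{\left(5,V{\left(-2 \right)} \right)} - 3\right) = \left(3 + \left(7 + 2\right)\right) \left(5 \cdot 0 - 3\right) = \left(3 + 9\right) \left(0 - 3\right) = 12 \left(-3\right) = -36$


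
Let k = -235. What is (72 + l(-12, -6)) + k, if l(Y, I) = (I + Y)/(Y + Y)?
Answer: -649/4 ≈ -162.25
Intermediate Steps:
l(Y, I) = (I + Y)/(2*Y) (l(Y, I) = (I + Y)/((2*Y)) = (I + Y)*(1/(2*Y)) = (I + Y)/(2*Y))
(72 + l(-12, -6)) + k = (72 + (½)*(-6 - 12)/(-12)) - 235 = (72 + (½)*(-1/12)*(-18)) - 235 = (72 + ¾) - 235 = 291/4 - 235 = -649/4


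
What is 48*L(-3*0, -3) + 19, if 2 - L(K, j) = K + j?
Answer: 259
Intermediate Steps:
L(K, j) = 2 - K - j (L(K, j) = 2 - (K + j) = 2 + (-K - j) = 2 - K - j)
48*L(-3*0, -3) + 19 = 48*(2 - (-3)*0 - 1*(-3)) + 19 = 48*(2 - 1*0 + 3) + 19 = 48*(2 + 0 + 3) + 19 = 48*5 + 19 = 240 + 19 = 259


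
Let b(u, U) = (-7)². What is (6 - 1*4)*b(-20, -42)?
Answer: 98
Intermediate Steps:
b(u, U) = 49
(6 - 1*4)*b(-20, -42) = (6 - 1*4)*49 = (6 - 4)*49 = 2*49 = 98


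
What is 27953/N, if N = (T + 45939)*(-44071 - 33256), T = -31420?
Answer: -27953/1122710713 ≈ -2.4898e-5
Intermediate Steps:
N = -1122710713 (N = (-31420 + 45939)*(-44071 - 33256) = 14519*(-77327) = -1122710713)
27953/N = 27953/(-1122710713) = 27953*(-1/1122710713) = -27953/1122710713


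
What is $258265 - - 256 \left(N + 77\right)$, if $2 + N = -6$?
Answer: $275929$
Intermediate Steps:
$N = -8$ ($N = -2 - 6 = -8$)
$258265 - - 256 \left(N + 77\right) = 258265 - - 256 \left(-8 + 77\right) = 258265 - \left(-256\right) 69 = 258265 - -17664 = 258265 + 17664 = 275929$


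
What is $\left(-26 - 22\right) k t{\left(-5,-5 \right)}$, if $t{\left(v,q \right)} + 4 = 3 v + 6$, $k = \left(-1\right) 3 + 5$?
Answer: $1248$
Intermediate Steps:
$k = 2$ ($k = -3 + 5 = 2$)
$t{\left(v,q \right)} = 2 + 3 v$ ($t{\left(v,q \right)} = -4 + \left(3 v + 6\right) = -4 + \left(6 + 3 v\right) = 2 + 3 v$)
$\left(-26 - 22\right) k t{\left(-5,-5 \right)} = \left(-26 - 22\right) 2 \left(2 + 3 \left(-5\right)\right) = - 48 \cdot 2 \left(2 - 15\right) = - 48 \cdot 2 \left(-13\right) = \left(-48\right) \left(-26\right) = 1248$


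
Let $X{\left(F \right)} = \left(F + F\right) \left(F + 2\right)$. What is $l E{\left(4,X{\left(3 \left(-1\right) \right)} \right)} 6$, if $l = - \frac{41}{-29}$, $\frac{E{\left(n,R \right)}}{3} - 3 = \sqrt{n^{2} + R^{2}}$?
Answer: $\frac{2214}{29} + \frac{1476 \sqrt{13}}{29} \approx 259.85$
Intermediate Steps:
$X{\left(F \right)} = 2 F \left(2 + F\right)$
$E{\left(n,R \right)} = 9 + 3 \sqrt{R^{2} + n^{2}}$ ($E{\left(n,R \right)} = 9 + 3 \sqrt{n^{2} + R^{2}} = 9 + 3 \sqrt{R^{2} + n^{2}}$)
$l = \frac{41}{29}$ ($l = \left(-41\right) \left(- \frac{1}{29}\right) = \frac{41}{29} \approx 1.4138$)
$l E{\left(4,X{\left(3 \left(-1\right) \right)} \right)} 6 = \frac{41 \left(9 + 3 \sqrt{\left(2 \cdot 3 \left(-1\right) \left(2 + 3 \left(-1\right)\right)\right)^{2} + 4^{2}}\right)}{29} \cdot 6 = \frac{41 \left(9 + 3 \sqrt{\left(2 \left(-3\right) \left(2 - 3\right)\right)^{2} + 16}\right)}{29} \cdot 6 = \frac{41 \left(9 + 3 \sqrt{\left(2 \left(-3\right) \left(-1\right)\right)^{2} + 16}\right)}{29} \cdot 6 = \frac{41 \left(9 + 3 \sqrt{6^{2} + 16}\right)}{29} \cdot 6 = \frac{41 \left(9 + 3 \sqrt{36 + 16}\right)}{29} \cdot 6 = \frac{41 \left(9 + 3 \sqrt{52}\right)}{29} \cdot 6 = \frac{41 \left(9 + 3 \cdot 2 \sqrt{13}\right)}{29} \cdot 6 = \frac{41 \left(9 + 6 \sqrt{13}\right)}{29} \cdot 6 = \left(\frac{369}{29} + \frac{246 \sqrt{13}}{29}\right) 6 = \frac{2214}{29} + \frac{1476 \sqrt{13}}{29}$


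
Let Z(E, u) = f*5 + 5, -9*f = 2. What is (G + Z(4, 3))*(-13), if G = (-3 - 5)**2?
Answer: -7943/9 ≈ -882.56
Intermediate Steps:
f = -2/9 (f = -1/9*2 = -2/9 ≈ -0.22222)
Z(E, u) = 35/9 (Z(E, u) = -2/9*5 + 5 = -10/9 + 5 = 35/9)
G = 64 (G = (-8)**2 = 64)
(G + Z(4, 3))*(-13) = (64 + 35/9)*(-13) = (611/9)*(-13) = -7943/9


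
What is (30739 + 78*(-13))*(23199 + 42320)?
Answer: 1947552275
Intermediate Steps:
(30739 + 78*(-13))*(23199 + 42320) = (30739 - 1014)*65519 = 29725*65519 = 1947552275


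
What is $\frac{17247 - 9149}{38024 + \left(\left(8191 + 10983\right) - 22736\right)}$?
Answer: $\frac{4049}{17231} \approx 0.23498$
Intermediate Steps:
$\frac{17247 - 9149}{38024 + \left(\left(8191 + 10983\right) - 22736\right)} = \frac{8098}{38024 + \left(19174 - 22736\right)} = \frac{8098}{38024 - 3562} = \frac{8098}{34462} = 8098 \cdot \frac{1}{34462} = \frac{4049}{17231}$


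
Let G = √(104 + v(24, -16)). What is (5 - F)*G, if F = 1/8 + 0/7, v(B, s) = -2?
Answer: 39*√102/8 ≈ 49.235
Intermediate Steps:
F = ⅛ (F = 1*(⅛) + 0*(⅐) = ⅛ + 0 = ⅛ ≈ 0.12500)
G = √102 (G = √(104 - 2) = √102 ≈ 10.100)
(5 - F)*G = (5 - 1*⅛)*√102 = (5 - ⅛)*√102 = 39*√102/8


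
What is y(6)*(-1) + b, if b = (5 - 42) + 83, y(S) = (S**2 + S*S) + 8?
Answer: -34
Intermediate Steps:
y(S) = 8 + 2*S**2 (y(S) = (S**2 + S**2) + 8 = 2*S**2 + 8 = 8 + 2*S**2)
b = 46 (b = -37 + 83 = 46)
y(6)*(-1) + b = (8 + 2*6**2)*(-1) + 46 = (8 + 2*36)*(-1) + 46 = (8 + 72)*(-1) + 46 = 80*(-1) + 46 = -80 + 46 = -34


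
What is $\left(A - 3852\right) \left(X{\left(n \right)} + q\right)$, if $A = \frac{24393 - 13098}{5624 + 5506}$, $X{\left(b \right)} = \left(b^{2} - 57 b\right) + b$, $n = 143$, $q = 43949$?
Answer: $- \frac{80565267045}{371} \approx -2.1716 \cdot 10^{8}$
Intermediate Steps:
$X{\left(b \right)} = b^{2} - 56 b$
$A = \frac{753}{742}$ ($A = \frac{11295}{11130} = 11295 \cdot \frac{1}{11130} = \frac{753}{742} \approx 1.0148$)
$\left(A - 3852\right) \left(X{\left(n \right)} + q\right) = \left(\frac{753}{742} - 3852\right) \left(143 \left(-56 + 143\right) + 43949\right) = - \frac{2857431 \left(143 \cdot 87 + 43949\right)}{742} = - \frac{2857431 \left(12441 + 43949\right)}{742} = \left(- \frac{2857431}{742}\right) 56390 = - \frac{80565267045}{371}$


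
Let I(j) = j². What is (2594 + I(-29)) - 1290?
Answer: 2145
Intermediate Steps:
(2594 + I(-29)) - 1290 = (2594 + (-29)²) - 1290 = (2594 + 841) - 1290 = 3435 - 1290 = 2145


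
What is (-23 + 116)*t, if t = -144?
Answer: -13392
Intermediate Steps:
(-23 + 116)*t = (-23 + 116)*(-144) = 93*(-144) = -13392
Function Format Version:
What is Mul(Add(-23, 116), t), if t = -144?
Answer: -13392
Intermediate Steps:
Mul(Add(-23, 116), t) = Mul(Add(-23, 116), -144) = Mul(93, -144) = -13392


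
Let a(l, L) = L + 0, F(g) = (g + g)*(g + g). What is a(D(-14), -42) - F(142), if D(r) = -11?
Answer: -80698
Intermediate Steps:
F(g) = 4*g**2 (F(g) = (2*g)*(2*g) = 4*g**2)
a(l, L) = L
a(D(-14), -42) - F(142) = -42 - 4*142**2 = -42 - 4*20164 = -42 - 1*80656 = -42 - 80656 = -80698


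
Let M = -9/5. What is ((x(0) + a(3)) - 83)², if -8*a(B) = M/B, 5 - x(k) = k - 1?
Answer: 9467929/1600 ≈ 5917.5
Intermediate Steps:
x(k) = 6 - k (x(k) = 5 - (k - 1) = 5 - (-1 + k) = 5 + (1 - k) = 6 - k)
M = -9/5 (M = -9*⅕ = -9/5 ≈ -1.8000)
a(B) = 9/(40*B) (a(B) = -(-9)/(40*B) = 9/(40*B))
((x(0) + a(3)) - 83)² = (((6 - 1*0) + (9/40)/3) - 83)² = (((6 + 0) + (9/40)*(⅓)) - 83)² = ((6 + 3/40) - 83)² = (243/40 - 83)² = (-3077/40)² = 9467929/1600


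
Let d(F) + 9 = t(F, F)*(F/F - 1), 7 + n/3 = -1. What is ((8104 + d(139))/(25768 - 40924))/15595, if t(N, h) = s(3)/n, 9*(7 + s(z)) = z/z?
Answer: -1619/47271564 ≈ -3.4249e-5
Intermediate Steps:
s(z) = -62/9 (s(z) = -7 + (z/z)/9 = -7 + (⅑)*1 = -7 + ⅑ = -62/9)
n = -24 (n = -21 + 3*(-1) = -21 - 3 = -24)
t(N, h) = 31/108 (t(N, h) = -62/9/(-24) = -62/9*(-1/24) = 31/108)
d(F) = -9 (d(F) = -9 + 31*(F/F - 1)/108 = -9 + 31*(1 - 1)/108 = -9 + (31/108)*0 = -9 + 0 = -9)
((8104 + d(139))/(25768 - 40924))/15595 = ((8104 - 9)/(25768 - 40924))/15595 = (8095/(-15156))*(1/15595) = (8095*(-1/15156))*(1/15595) = -8095/15156*1/15595 = -1619/47271564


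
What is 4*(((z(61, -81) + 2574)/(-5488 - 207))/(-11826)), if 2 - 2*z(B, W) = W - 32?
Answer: 5263/33674535 ≈ 0.00015629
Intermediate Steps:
z(B, W) = 17 - W/2 (z(B, W) = 1 - (W - 32)/2 = 1 - (-32 + W)/2 = 1 + (16 - W/2) = 17 - W/2)
4*(((z(61, -81) + 2574)/(-5488 - 207))/(-11826)) = 4*((((17 - ½*(-81)) + 2574)/(-5488 - 207))/(-11826)) = 4*((((17 + 81/2) + 2574)/(-5695))*(-1/11826)) = 4*(((115/2 + 2574)*(-1/5695))*(-1/11826)) = 4*(((5263/2)*(-1/5695))*(-1/11826)) = 4*(-5263/11390*(-1/11826)) = 4*(5263/134698140) = 5263/33674535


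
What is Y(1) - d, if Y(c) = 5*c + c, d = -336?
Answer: 342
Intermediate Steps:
Y(c) = 6*c
Y(1) - d = 6*1 - 1*(-336) = 6 + 336 = 342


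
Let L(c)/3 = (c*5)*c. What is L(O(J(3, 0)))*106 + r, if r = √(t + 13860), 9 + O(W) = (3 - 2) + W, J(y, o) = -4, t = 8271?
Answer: 228960 + 3*√2459 ≈ 2.2911e+5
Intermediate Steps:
O(W) = -8 + W (O(W) = -9 + ((3 - 2) + W) = -9 + (1 + W) = -8 + W)
L(c) = 15*c² (L(c) = 3*((c*5)*c) = 3*((5*c)*c) = 3*(5*c²) = 15*c²)
r = 3*√2459 (r = √(8271 + 13860) = √22131 = 3*√2459 ≈ 148.76)
L(O(J(3, 0)))*106 + r = (15*(-8 - 4)²)*106 + 3*√2459 = (15*(-12)²)*106 + 3*√2459 = (15*144)*106 + 3*√2459 = 2160*106 + 3*√2459 = 228960 + 3*√2459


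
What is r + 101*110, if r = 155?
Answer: 11265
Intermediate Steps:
r + 101*110 = 155 + 101*110 = 155 + 11110 = 11265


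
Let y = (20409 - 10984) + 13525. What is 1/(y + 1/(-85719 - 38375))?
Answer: 124094/2847957299 ≈ 4.3573e-5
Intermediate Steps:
y = 22950 (y = 9425 + 13525 = 22950)
1/(y + 1/(-85719 - 38375)) = 1/(22950 + 1/(-85719 - 38375)) = 1/(22950 + 1/(-124094)) = 1/(22950 - 1/124094) = 1/(2847957299/124094) = 124094/2847957299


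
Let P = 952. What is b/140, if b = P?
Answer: 34/5 ≈ 6.8000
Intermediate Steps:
b = 952
b/140 = 952/140 = 952*(1/140) = 34/5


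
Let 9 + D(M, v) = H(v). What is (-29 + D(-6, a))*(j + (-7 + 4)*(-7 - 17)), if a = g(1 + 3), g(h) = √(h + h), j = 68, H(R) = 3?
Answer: -4900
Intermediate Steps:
g(h) = √2*√h (g(h) = √(2*h) = √2*√h)
a = 2*√2 (a = √2*√(1 + 3) = √2*√4 = √2*2 = 2*√2 ≈ 2.8284)
D(M, v) = -6 (D(M, v) = -9 + 3 = -6)
(-29 + D(-6, a))*(j + (-7 + 4)*(-7 - 17)) = (-29 - 6)*(68 + (-7 + 4)*(-7 - 17)) = -35*(68 - 3*(-24)) = -35*(68 + 72) = -35*140 = -4900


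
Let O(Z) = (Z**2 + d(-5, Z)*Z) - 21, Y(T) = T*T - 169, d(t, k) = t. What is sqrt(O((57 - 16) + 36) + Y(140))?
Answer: sqrt(24954) ≈ 157.97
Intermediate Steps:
Y(T) = -169 + T**2 (Y(T) = T**2 - 169 = -169 + T**2)
O(Z) = -21 + Z**2 - 5*Z (O(Z) = (Z**2 - 5*Z) - 21 = -21 + Z**2 - 5*Z)
sqrt(O((57 - 16) + 36) + Y(140)) = sqrt((-21 + ((57 - 16) + 36)**2 - 5*((57 - 16) + 36)) + (-169 + 140**2)) = sqrt((-21 + (41 + 36)**2 - 5*(41 + 36)) + (-169 + 19600)) = sqrt((-21 + 77**2 - 5*77) + 19431) = sqrt((-21 + 5929 - 385) + 19431) = sqrt(5523 + 19431) = sqrt(24954)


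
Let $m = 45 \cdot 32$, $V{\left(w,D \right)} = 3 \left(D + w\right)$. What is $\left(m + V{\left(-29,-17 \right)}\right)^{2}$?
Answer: $1695204$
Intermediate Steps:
$V{\left(w,D \right)} = 3 D + 3 w$
$m = 1440$
$\left(m + V{\left(-29,-17 \right)}\right)^{2} = \left(1440 + \left(3 \left(-17\right) + 3 \left(-29\right)\right)\right)^{2} = \left(1440 - 138\right)^{2} = 1302^{2} = 1695204$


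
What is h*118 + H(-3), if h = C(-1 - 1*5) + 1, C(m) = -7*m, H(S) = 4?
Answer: 5078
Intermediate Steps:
h = 43 (h = -7*(-1 - 1*5) + 1 = -7*(-1 - 5) + 1 = -7*(-6) + 1 = 42 + 1 = 43)
h*118 + H(-3) = 43*118 + 4 = 5074 + 4 = 5078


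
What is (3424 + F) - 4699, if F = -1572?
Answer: -2847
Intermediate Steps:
(3424 + F) - 4699 = (3424 - 1572) - 4699 = 1852 - 4699 = -2847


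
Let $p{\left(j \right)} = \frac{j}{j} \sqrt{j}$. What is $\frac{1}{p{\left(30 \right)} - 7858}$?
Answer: $- \frac{3929}{30874067} - \frac{\sqrt{30}}{61748134} \approx -0.00012735$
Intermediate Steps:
$p{\left(j \right)} = \sqrt{j}$ ($p{\left(j \right)} = 1 \sqrt{j} = \sqrt{j}$)
$\frac{1}{p{\left(30 \right)} - 7858} = \frac{1}{\sqrt{30} - 7858} = \frac{1}{-7858 + \sqrt{30}}$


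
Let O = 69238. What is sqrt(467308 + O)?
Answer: sqrt(536546) ≈ 732.49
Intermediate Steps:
sqrt(467308 + O) = sqrt(467308 + 69238) = sqrt(536546)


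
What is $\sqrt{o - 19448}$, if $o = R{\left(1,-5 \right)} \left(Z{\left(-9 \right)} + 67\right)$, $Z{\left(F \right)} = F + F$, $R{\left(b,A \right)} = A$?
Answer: $i \sqrt{19693} \approx 140.33 i$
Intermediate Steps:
$Z{\left(F \right)} = 2 F$
$o = -245$ ($o = - 5 \left(2 \left(-9\right) + 67\right) = - 5 \left(-18 + 67\right) = \left(-5\right) 49 = -245$)
$\sqrt{o - 19448} = \sqrt{-245 - 19448} = \sqrt{-19693} = i \sqrt{19693}$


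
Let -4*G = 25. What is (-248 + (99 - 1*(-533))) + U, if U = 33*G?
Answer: 711/4 ≈ 177.75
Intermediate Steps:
G = -25/4 (G = -¼*25 = -25/4 ≈ -6.2500)
U = -825/4 (U = 33*(-25/4) = -825/4 ≈ -206.25)
(-248 + (99 - 1*(-533))) + U = (-248 + (99 - 1*(-533))) - 825/4 = (-248 + (99 + 533)) - 825/4 = (-248 + 632) - 825/4 = 384 - 825/4 = 711/4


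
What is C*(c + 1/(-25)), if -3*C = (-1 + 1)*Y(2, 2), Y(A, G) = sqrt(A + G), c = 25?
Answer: 0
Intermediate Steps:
C = 0 (C = -(-1 + 1)*sqrt(2 + 2)/3 = -0*sqrt(4) = -0*2 = -1/3*0 = 0)
C*(c + 1/(-25)) = 0*(25 + 1/(-25)) = 0*(25 - 1/25) = 0*(624/25) = 0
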